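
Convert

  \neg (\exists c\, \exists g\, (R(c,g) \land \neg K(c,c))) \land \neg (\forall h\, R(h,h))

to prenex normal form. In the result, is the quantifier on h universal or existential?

Drive negations inward (¬∀x A ≡ ∃x ¬A, ¬∃x A ≡ ∀x ¬A, De Morgan for ∧/∨):
  (\forall c\, \forall g\, (\neg R(c,g) \lor K(c,c))) \land (\exists h\, \neg R(h,h))
All bound variables are already distinct, so no renaming is needed.
Pull the quantifiers to the front (each side's bound variable is not free in the other side):
  \forall c\, \forall g\, \exists h\, ((\neg R(c,g) \lor K(c,c)) \land \neg R(h,h))
The quantifier \forall h sits under an odd number of negations, so it flips to \exists h.

existential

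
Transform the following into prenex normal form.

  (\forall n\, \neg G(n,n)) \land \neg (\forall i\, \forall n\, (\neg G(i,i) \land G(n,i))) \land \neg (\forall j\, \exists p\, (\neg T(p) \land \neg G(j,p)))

Move each ¬ inward, flipping quantifiers it crosses:
  (\forall n\, \neg G(n,n)) \land (\exists i\, \exists n\, (G(i,i) \lor \neg G(n,i))) \land (\exists j\, \forall p\, (T(p) \lor G(j,p)))
Give each quantifier a distinct variable: n↦u.
  (\forall n\, \neg G(n,n)) \land (\exists i\, \exists u\, (G(i,i) \lor \neg G(u,i))) \land (\exists j\, \forall p\, (T(p) \lor G(j,p)))
Pull the quantifiers to the front (each side's bound variable is not free in the other side):
  \forall n\, \exists i\, \exists u\, \exists j\, \forall p\, (\neg G(n,n) \land (G(i,i) \lor \neg G(u,i)) \land (T(p) \lor G(j,p)))

\forall n\, \exists i\, \exists u\, \exists j\, \forall p\, (\neg G(n,n) \land (G(i,i) \lor \neg G(u,i)) \land (T(p) \lor G(j,p)))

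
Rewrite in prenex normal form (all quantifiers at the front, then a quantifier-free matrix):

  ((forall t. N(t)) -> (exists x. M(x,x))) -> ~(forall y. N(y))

forall t. forall x. exists y. (N(t) & ~M(x,x) | ~N(y))

First replace A → B with ¬A ∨ B.
  ~(~(forall t. N(t)) | (exists x. M(x,x))) | ~(forall y. N(y))
Drive negations inward (¬∀x A ≡ ∃x ¬A, ¬∃x A ≡ ∀x ¬A, De Morgan for ∧/∨):
  (forall t. N(t)) & (forall x. ~M(x,x)) | (exists y. ~N(y))
Extract every quantifier outward, since the variables are now distinct and don't occur free across branches:
  forall t. forall x. exists y. (N(t) & ~M(x,x) | ~N(y))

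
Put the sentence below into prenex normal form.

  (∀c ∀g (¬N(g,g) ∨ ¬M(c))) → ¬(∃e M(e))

Rewrite implications/biconditionals: A → B as ¬A ∨ B.
  ¬(∀c ∀g (¬N(g,g) ∨ ¬M(c))) ∨ ¬(∃e M(e))
Drive negations inward (¬∀x A ≡ ∃x ¬A, ¬∃x A ≡ ∀x ¬A, De Morgan for ∧/∨):
  (∃c ∃g (N(g,g) ∧ M(c))) ∨ (∀e ¬M(e))
All bound variables are already distinct, so no renaming is needed.
Finally move all quantifiers to the prefix:
  ∃c ∃g ∀e (N(g,g) ∧ M(c) ∨ ¬M(e))

∃c ∃g ∀e (N(g,g) ∧ M(c) ∨ ¬M(e))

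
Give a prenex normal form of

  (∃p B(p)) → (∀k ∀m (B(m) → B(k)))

∀p ∀k ∀m (¬B(p) ∨ ¬B(m) ∨ B(k))

Eliminate → and ↔ using ¬ and ∨.
  ¬(∃p B(p)) ∨ (∀k ∀m (¬B(m) ∨ B(k)))
Drive negations inward (¬∀x A ≡ ∃x ¬A, ¬∃x A ≡ ∀x ¬A, De Morgan for ∧/∨):
  (∀p ¬B(p)) ∨ (∀k ∀m (¬B(m) ∨ B(k)))
Pull the quantifiers to the front (each side's bound variable is not free in the other side):
  ∀p ∀k ∀m (¬B(p) ∨ ¬B(m) ∨ B(k))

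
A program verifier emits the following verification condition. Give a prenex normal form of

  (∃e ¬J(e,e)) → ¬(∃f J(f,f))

∀e ∀f (J(e,e) ∨ ¬J(f,f))

Rewrite implications/biconditionals: A → B as ¬A ∨ B.
  ¬(∃e ¬J(e,e)) ∨ ¬(∃f J(f,f))
Push ¬ through the quantifiers and connectives to reach negation normal form:
  (∀e J(e,e)) ∨ (∀f ¬J(f,f))
All bound variables are already distinct, so no renaming is needed.
Extract every quantifier outward, since the variables are now distinct and don't occur free across branches:
  ∀e ∀f (J(e,e) ∨ ¬J(f,f))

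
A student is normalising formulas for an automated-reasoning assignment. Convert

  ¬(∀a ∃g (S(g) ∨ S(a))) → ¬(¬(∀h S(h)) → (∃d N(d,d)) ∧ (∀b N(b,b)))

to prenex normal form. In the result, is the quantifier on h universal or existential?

Rewrite implications/biconditionals: A → B as ¬A ∨ B.
  ¬¬(∀a ∃g (S(g) ∨ S(a))) ∨ ¬(¬¬(∀h S(h)) ∨ (∃d N(d,d)) ∧ (∀b N(b,b)))
Move each ¬ inward, flipping quantifiers it crosses:
  (∀a ∃g (S(g) ∨ S(a))) ∨ (∃h ¬S(h)) ∧ ((∀d ¬N(d,d)) ∨ (∃b ¬N(b,b)))
All bound variables are already distinct, so no renaming is needed.
Finally move all quantifiers to the prefix:
  ∀a ∃g ∃h ∀d ∃b (S(g) ∨ S(a) ∨ ¬S(h) ∧ (¬N(d,d) ∨ ¬N(b,b)))
The quantifier ∀h sits under an odd number of negations (counting the antecedent side of each →), so it flips to ∃h.

existential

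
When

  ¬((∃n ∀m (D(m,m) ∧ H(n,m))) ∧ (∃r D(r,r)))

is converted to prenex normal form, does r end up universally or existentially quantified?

Push ¬ through the quantifiers and connectives to reach negation normal form:
  (∀n ∃m (¬D(m,m) ∨ ¬H(n,m))) ∨ (∀r ¬D(r,r))
Pull the quantifiers to the front (each side's bound variable is not free in the other side):
  ∀n ∃m ∀r (¬D(m,m) ∨ ¬H(n,m) ∨ ¬D(r,r))
The quantifier ∃r sits under an odd number of negations, so it flips to ∀r.

universal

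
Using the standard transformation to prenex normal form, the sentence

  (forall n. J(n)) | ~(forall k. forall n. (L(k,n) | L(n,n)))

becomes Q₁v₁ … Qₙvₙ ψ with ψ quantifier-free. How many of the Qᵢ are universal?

1

Push ¬ through the quantifiers and connectives to reach negation normal form:
  (forall n. J(n)) | (exists k. exists n. (~L(k,n) & ~L(n,n)))
Standardize variables apart so no two quantifiers bind the same name: n↦c.
  (forall n. J(n)) | (exists k. exists c. (~L(k,c) & ~L(c,c)))
Extract every quantifier outward, since the variables are now distinct and don't occur free across branches:
  forall n. exists k. exists c. (J(n) | ~L(k,c) & ~L(c,c))
The prefix is forall n exists k exists c: 1 universal, 2 existential.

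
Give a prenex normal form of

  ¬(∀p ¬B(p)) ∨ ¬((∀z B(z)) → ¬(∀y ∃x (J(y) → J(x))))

Rewrite implications/biconditionals: A → B as ¬A ∨ B.
  ¬(∀p ¬B(p)) ∨ ¬(¬(∀z B(z)) ∨ ¬(∀y ∃x (¬J(y) ∨ J(x))))
Push ¬ through the quantifiers and connectives to reach negation normal form:
  (∃p B(p)) ∨ (∀z B(z)) ∧ (∀y ∃x (¬J(y) ∨ J(x)))
All bound variables are already distinct, so no renaming is needed.
Finally move all quantifiers to the prefix:
  ∃p ∀z ∀y ∃x (B(p) ∨ B(z) ∧ (¬J(y) ∨ J(x)))

∃p ∀z ∀y ∃x (B(p) ∨ B(z) ∧ (¬J(y) ∨ J(x)))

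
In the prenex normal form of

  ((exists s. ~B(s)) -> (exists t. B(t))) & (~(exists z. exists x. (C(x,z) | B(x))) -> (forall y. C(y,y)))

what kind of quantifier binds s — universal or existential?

universal

First replace A → B with ¬A ∨ B.
  (~(exists s. ~B(s)) | (exists t. B(t))) & (~~(exists z. exists x. (C(x,z) | B(x))) | (forall y. C(y,y)))
Push ¬ through the quantifiers and connectives to reach negation normal form:
  ((forall s. B(s)) | (exists t. B(t))) & ((exists z. exists x. (C(x,z) | B(x))) | (forall y. C(y,y)))
Pull the quantifiers to the front (each side's bound variable is not free in the other side):
  forall s. exists t. exists z. exists x. forall y. ((B(s) | B(t)) & (C(x,z) | B(x) | C(y,y)))
The quantifier exists s sits under an odd number of negations (counting the antecedent side of each →), so it flips to forall s.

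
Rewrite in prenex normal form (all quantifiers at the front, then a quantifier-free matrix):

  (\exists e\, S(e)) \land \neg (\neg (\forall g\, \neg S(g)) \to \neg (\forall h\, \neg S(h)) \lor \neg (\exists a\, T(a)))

Eliminate → and ↔ using ¬ and ∨.
  (\exists e\, S(e)) \land \neg (\neg \neg (\forall g\, \neg S(g)) \lor \neg (\forall h\, \neg S(h)) \lor \neg (\exists a\, T(a)))
Push ¬ through the quantifiers and connectives to reach negation normal form:
  (\exists e\, S(e)) \land (\exists g\, S(g)) \land (\forall h\, \neg S(h)) \land (\exists a\, T(a))
All bound variables are already distinct, so no renaming is needed.
Finally move all quantifiers to the prefix:
  \exists e\, \exists g\, \forall h\, \exists a\, (S(e) \land S(g) \land \neg S(h) \land T(a))

\exists e\, \exists g\, \forall h\, \exists a\, (S(e) \land S(g) \land \neg S(h) \land T(a))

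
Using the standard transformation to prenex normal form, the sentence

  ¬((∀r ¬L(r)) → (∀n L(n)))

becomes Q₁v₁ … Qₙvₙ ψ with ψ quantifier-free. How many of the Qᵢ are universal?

1

Eliminate → and ↔ using ¬ and ∨.
  ¬(¬(∀r ¬L(r)) ∨ (∀n L(n)))
Drive negations inward (¬∀x A ≡ ∃x ¬A, ¬∃x A ≡ ∀x ¬A, De Morgan for ∧/∨):
  (∀r ¬L(r)) ∧ (∃n ¬L(n))
Pull the quantifiers to the front (each side's bound variable is not free in the other side):
  ∀r ∃n (¬L(r) ∧ ¬L(n))
The prefix is ∀r ∃n: 1 universal, 1 existential.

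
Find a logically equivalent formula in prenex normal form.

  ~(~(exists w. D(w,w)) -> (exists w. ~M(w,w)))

Eliminate → and ↔ using ¬ and ∨.
  ~(~~(exists w. D(w,w)) | (exists w. ~M(w,w)))
Drive negations inward (¬∀x A ≡ ∃x ¬A, ¬∃x A ≡ ∀x ¬A, De Morgan for ∧/∨):
  (forall w. ~D(w,w)) & (forall w. M(w,w))
Standardize variables apart so no two quantifiers bind the same name: w↦z1.
  (forall w. ~D(w,w)) & (forall z1. M(z1,z1))
Extract every quantifier outward, since the variables are now distinct and don't occur free across branches:
  forall w. forall z1. (~D(w,w) & M(z1,z1))

forall w. forall z1. (~D(w,w) & M(z1,z1))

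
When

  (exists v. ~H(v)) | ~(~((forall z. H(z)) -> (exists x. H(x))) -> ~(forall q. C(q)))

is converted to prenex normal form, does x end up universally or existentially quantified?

universal

Rewrite implications/biconditionals: A → B as ¬A ∨ B.
  (exists v. ~H(v)) | ~(~~(~(forall z. H(z)) | (exists x. H(x))) | ~(forall q. C(q)))
Push ¬ through the quantifiers and connectives to reach negation normal form:
  (exists v. ~H(v)) | (forall z. H(z)) & (forall x. ~H(x)) & (forall q. C(q))
All bound variables are already distinct, so no renaming is needed.
Pull the quantifiers to the front (each side's bound variable is not free in the other side):
  exists v. forall z. forall x. forall q. (~H(v) | H(z) & ~H(x) & C(q))
The quantifier exists x sits under an odd number of negations (counting the antecedent side of each →), so it flips to forall x.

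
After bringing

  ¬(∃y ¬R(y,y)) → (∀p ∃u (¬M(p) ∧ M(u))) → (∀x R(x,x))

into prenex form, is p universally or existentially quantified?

existential

Eliminate → and ↔ using ¬ and ∨.
  ¬¬(∃y ¬R(y,y)) ∨ ¬(∀p ∃u (¬M(p) ∧ M(u))) ∨ (∀x R(x,x))
Drive negations inward (¬∀x A ≡ ∃x ¬A, ¬∃x A ≡ ∀x ¬A, De Morgan for ∧/∨):
  (∃y ¬R(y,y)) ∨ (∃p ∀u (M(p) ∨ ¬M(u))) ∨ (∀x R(x,x))
All bound variables are already distinct, so no renaming is needed.
Extract every quantifier outward, since the variables are now distinct and don't occur free across branches:
  ∃y ∃p ∀u ∀x (¬R(y,y) ∨ M(p) ∨ ¬M(u) ∨ R(x,x))
The quantifier ∀p sits under an odd number of negations (counting the antecedent side of each →), so it flips to ∃p.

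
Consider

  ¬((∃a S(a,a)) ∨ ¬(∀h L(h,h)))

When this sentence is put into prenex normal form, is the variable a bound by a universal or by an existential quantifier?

universal

Push ¬ through the quantifiers and connectives to reach negation normal form:
  (∀a ¬S(a,a)) ∧ (∀h L(h,h))
All bound variables are already distinct, so no renaming is needed.
Finally move all quantifiers to the prefix:
  ∀a ∀h (¬S(a,a) ∧ L(h,h))
The quantifier ∃a sits under an odd number of negations, so it flips to ∀a.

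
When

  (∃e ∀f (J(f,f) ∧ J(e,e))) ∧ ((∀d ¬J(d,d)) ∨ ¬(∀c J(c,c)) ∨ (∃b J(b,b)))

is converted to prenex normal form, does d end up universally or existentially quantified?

universal

Drive negations inward (¬∀x A ≡ ∃x ¬A, ¬∃x A ≡ ∀x ¬A, De Morgan for ∧/∨):
  (∃e ∀f (J(f,f) ∧ J(e,e))) ∧ ((∀d ¬J(d,d)) ∨ (∃c ¬J(c,c)) ∨ (∃b J(b,b)))
Extract every quantifier outward, since the variables are now distinct and don't occur free across branches:
  ∃e ∀f ∀d ∃c ∃b (J(f,f) ∧ J(e,e) ∧ (¬J(d,d) ∨ ¬J(c,c) ∨ J(b,b)))
The quantifier ∀d sits under an even number of negations, so it remains universal.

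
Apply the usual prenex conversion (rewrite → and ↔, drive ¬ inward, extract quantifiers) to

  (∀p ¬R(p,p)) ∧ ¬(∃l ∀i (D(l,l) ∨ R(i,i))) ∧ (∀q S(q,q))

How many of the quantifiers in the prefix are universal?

Push ¬ through the quantifiers and connectives to reach negation normal form:
  (∀p ¬R(p,p)) ∧ (∀l ∃i (¬D(l,l) ∧ ¬R(i,i))) ∧ (∀q S(q,q))
All bound variables are already distinct, so no renaming is needed.
Pull the quantifiers to the front (each side's bound variable is not free in the other side):
  ∀p ∀l ∃i ∀q (¬R(p,p) ∧ ¬D(l,l) ∧ ¬R(i,i) ∧ S(q,q))
The prefix is ∀p ∀l ∃i ∀q: 3 universal, 1 existential.

3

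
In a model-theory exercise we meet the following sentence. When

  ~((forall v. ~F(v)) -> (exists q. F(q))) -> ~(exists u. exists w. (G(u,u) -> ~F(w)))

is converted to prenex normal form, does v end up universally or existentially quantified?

Rewrite implications/biconditionals: A → B as ¬A ∨ B.
  ~~(~(forall v. ~F(v)) | (exists q. F(q))) | ~(exists u. exists w. (~G(u,u) | ~F(w)))
Push ¬ through the quantifiers and connectives to reach negation normal form:
  (exists v. F(v)) | (exists q. F(q)) | (forall u. forall w. (G(u,u) & F(w)))
Pull the quantifiers to the front (each side's bound variable is not free in the other side):
  exists v. exists q. forall u. forall w. (F(v) | F(q) | G(u,u) & F(w))
The quantifier forall v sits under an odd number of negations (counting the antecedent side of each →), so it flips to exists v.

existential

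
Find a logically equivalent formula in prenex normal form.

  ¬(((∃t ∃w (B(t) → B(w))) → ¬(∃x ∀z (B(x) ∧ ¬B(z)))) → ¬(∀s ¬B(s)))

∀t ∀w ∀x ∃z ∀s ((B(t) ∧ ¬B(w) ∨ ¬B(x) ∨ B(z)) ∧ ¬B(s))

Rewrite implications/biconditionals: A → B as ¬A ∨ B.
  ¬(¬(¬(∃t ∃w (¬B(t) ∨ B(w))) ∨ ¬(∃x ∀z (B(x) ∧ ¬B(z)))) ∨ ¬(∀s ¬B(s)))
Drive negations inward (¬∀x A ≡ ∃x ¬A, ¬∃x A ≡ ∀x ¬A, De Morgan for ∧/∨):
  ((∀t ∀w (B(t) ∧ ¬B(w))) ∨ (∀x ∃z (¬B(x) ∨ B(z)))) ∧ (∀s ¬B(s))
Finally move all quantifiers to the prefix:
  ∀t ∀w ∀x ∃z ∀s ((B(t) ∧ ¬B(w) ∨ ¬B(x) ∨ B(z)) ∧ ¬B(s))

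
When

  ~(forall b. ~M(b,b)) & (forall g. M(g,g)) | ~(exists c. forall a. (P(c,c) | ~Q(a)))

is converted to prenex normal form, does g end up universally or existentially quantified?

Drive negations inward (¬∀x A ≡ ∃x ¬A, ¬∃x A ≡ ∀x ¬A, De Morgan for ∧/∨):
  (exists b. M(b,b)) & (forall g. M(g,g)) | (forall c. exists a. (~P(c,c) & Q(a)))
All bound variables are already distinct, so no renaming is needed.
Finally move all quantifiers to the prefix:
  exists b. forall g. forall c. exists a. (M(b,b) & M(g,g) | ~P(c,c) & Q(a))
The quantifier forall g sits under an even number of negations, so it remains universal.

universal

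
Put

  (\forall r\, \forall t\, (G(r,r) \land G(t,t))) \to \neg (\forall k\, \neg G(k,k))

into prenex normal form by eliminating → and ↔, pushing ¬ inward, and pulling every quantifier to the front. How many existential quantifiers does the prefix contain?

First replace A → B with ¬A ∨ B.
  \neg (\forall r\, \forall t\, (G(r,r) \land G(t,t))) \lor \neg (\forall k\, \neg G(k,k))
Move each ¬ inward, flipping quantifiers it crosses:
  (\exists r\, \exists t\, (\neg G(r,r) \lor \neg G(t,t))) \lor (\exists k\, G(k,k))
Finally move all quantifiers to the prefix:
  \exists r\, \exists t\, \exists k\, (\neg G(r,r) \lor \neg G(t,t) \lor G(k,k))
The prefix is \exists r \exists t \exists k: 0 universal, 3 existential.

3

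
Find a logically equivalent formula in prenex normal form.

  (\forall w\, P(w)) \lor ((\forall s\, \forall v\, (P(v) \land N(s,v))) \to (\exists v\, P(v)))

First replace A → B with ¬A ∨ B.
  (\forall w\, P(w)) \lor \neg (\forall s\, \forall v\, (P(v) \land N(s,v))) \lor (\exists v\, P(v))
Move each ¬ inward, flipping quantifiers it crosses:
  (\forall w\, P(w)) \lor (\exists s\, \exists v\, (\neg P(v) \lor \neg N(s,v))) \lor (\exists v\, P(v))
Standardize variables apart so no two quantifiers bind the same name: v↦r.
  (\forall w\, P(w)) \lor (\exists s\, \exists v\, (\neg P(v) \lor \neg N(s,v))) \lor (\exists r\, P(r))
Extract every quantifier outward, since the variables are now distinct and don't occur free across branches:
  \forall w\, \exists s\, \exists v\, \exists r\, (P(w) \lor \neg P(v) \lor \neg N(s,v) \lor P(r))

\forall w\, \exists s\, \exists v\, \exists r\, (P(w) \lor \neg P(v) \lor \neg N(s,v) \lor P(r))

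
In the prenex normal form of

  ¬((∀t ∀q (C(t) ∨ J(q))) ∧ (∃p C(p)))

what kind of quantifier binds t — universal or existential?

existential

Move each ¬ inward, flipping quantifiers it crosses:
  (∃t ∃q (¬C(t) ∧ ¬J(q))) ∨ (∀p ¬C(p))
Finally move all quantifiers to the prefix:
  ∃t ∃q ∀p (¬C(t) ∧ ¬J(q) ∨ ¬C(p))
The quantifier ∀t sits under an odd number of negations, so it flips to ∃t.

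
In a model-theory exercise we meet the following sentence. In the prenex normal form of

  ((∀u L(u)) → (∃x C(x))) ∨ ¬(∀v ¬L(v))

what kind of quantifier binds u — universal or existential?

existential

Rewrite implications/biconditionals: A → B as ¬A ∨ B.
  ¬(∀u L(u)) ∨ (∃x C(x)) ∨ ¬(∀v ¬L(v))
Move each ¬ inward, flipping quantifiers it crosses:
  (∃u ¬L(u)) ∨ (∃x C(x)) ∨ (∃v L(v))
All bound variables are already distinct, so no renaming is needed.
Extract every quantifier outward, since the variables are now distinct and don't occur free across branches:
  ∃u ∃x ∃v (¬L(u) ∨ C(x) ∨ L(v))
The quantifier ∀u sits under an odd number of negations (counting the antecedent side of each →), so it flips to ∃u.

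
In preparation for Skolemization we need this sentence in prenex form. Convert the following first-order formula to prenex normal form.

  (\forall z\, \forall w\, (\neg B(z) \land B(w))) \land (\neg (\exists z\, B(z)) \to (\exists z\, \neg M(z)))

\forall z\, \forall w\, \exists v1\, \exists z1\, (\neg B(z) \land B(w) \land (B(v1) \lor \neg M(z1)))

Eliminate → and ↔ using ¬ and ∨.
  (\forall z\, \forall w\, (\neg B(z) \land B(w))) \land (\neg \neg (\exists z\, B(z)) \lor (\exists z\, \neg M(z)))
Drive negations inward (¬∀x A ≡ ∃x ¬A, ¬∃x A ≡ ∀x ¬A, De Morgan for ∧/∨):
  (\forall z\, \forall w\, (\neg B(z) \land B(w))) \land ((\exists z\, B(z)) \lor (\exists z\, \neg M(z)))
Give each quantifier a distinct variable: z↦v1, z↦z1.
  (\forall z\, \forall w\, (\neg B(z) \land B(w))) \land ((\exists v1\, B(v1)) \lor (\exists z1\, \neg M(z1)))
Extract every quantifier outward, since the variables are now distinct and don't occur free across branches:
  \forall z\, \forall w\, \exists v1\, \exists z1\, (\neg B(z) \land B(w) \land (B(v1) \lor \neg M(z1)))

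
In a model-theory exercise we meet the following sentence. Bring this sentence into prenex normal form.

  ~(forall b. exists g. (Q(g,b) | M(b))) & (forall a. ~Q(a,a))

Drive negations inward (¬∀x A ≡ ∃x ¬A, ¬∃x A ≡ ∀x ¬A, De Morgan for ∧/∨):
  (exists b. forall g. (~Q(g,b) & ~M(b))) & (forall a. ~Q(a,a))
Finally move all quantifiers to the prefix:
  exists b. forall g. forall a. (~Q(g,b) & ~M(b) & ~Q(a,a))

exists b. forall g. forall a. (~Q(g,b) & ~M(b) & ~Q(a,a))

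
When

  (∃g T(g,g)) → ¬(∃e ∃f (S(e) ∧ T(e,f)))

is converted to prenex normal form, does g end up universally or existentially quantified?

Rewrite implications/biconditionals: A → B as ¬A ∨ B.
  ¬(∃g T(g,g)) ∨ ¬(∃e ∃f (S(e) ∧ T(e,f)))
Push ¬ through the quantifiers and connectives to reach negation normal form:
  (∀g ¬T(g,g)) ∨ (∀e ∀f (¬S(e) ∨ ¬T(e,f)))
All bound variables are already distinct, so no renaming is needed.
Finally move all quantifiers to the prefix:
  ∀g ∀e ∀f (¬T(g,g) ∨ ¬S(e) ∨ ¬T(e,f))
The quantifier ∃g sits under an odd number of negations (counting the antecedent side of each →), so it flips to ∀g.

universal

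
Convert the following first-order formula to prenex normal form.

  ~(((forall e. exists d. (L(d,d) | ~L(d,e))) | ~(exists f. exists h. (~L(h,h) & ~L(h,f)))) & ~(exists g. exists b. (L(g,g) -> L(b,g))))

exists e. forall d. exists f. exists h. exists g. exists b. (~L(d,d) & L(d,e) & ~L(h,h) & ~L(h,f) | ~L(g,g) | L(b,g))

First replace A → B with ¬A ∨ B.
  ~(((forall e. exists d. (L(d,d) | ~L(d,e))) | ~(exists f. exists h. (~L(h,h) & ~L(h,f)))) & ~(exists g. exists b. (~L(g,g) | L(b,g))))
Move each ¬ inward, flipping quantifiers it crosses:
  (exists e. forall d. (~L(d,d) & L(d,e))) & (exists f. exists h. (~L(h,h) & ~L(h,f))) | (exists g. exists b. (~L(g,g) | L(b,g)))
All bound variables are already distinct, so no renaming is needed.
Finally move all quantifiers to the prefix:
  exists e. forall d. exists f. exists h. exists g. exists b. (~L(d,d) & L(d,e) & ~L(h,h) & ~L(h,f) | ~L(g,g) | L(b,g))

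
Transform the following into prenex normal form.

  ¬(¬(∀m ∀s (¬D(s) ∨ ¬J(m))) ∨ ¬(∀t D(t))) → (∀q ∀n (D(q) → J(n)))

Rewrite implications/biconditionals: A → B as ¬A ∨ B.
  ¬¬(¬(∀m ∀s (¬D(s) ∨ ¬J(m))) ∨ ¬(∀t D(t))) ∨ (∀q ∀n (¬D(q) ∨ J(n)))
Move each ¬ inward, flipping quantifiers it crosses:
  (∃m ∃s (D(s) ∧ J(m))) ∨ (∃t ¬D(t)) ∨ (∀q ∀n (¬D(q) ∨ J(n)))
Pull the quantifiers to the front (each side's bound variable is not free in the other side):
  ∃m ∃s ∃t ∀q ∀n (D(s) ∧ J(m) ∨ ¬D(t) ∨ ¬D(q) ∨ J(n))

∃m ∃s ∃t ∀q ∀n (D(s) ∧ J(m) ∨ ¬D(t) ∨ ¬D(q) ∨ J(n))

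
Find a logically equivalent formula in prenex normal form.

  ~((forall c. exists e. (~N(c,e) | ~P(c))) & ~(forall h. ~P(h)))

exists c. forall e. forall h. (N(c,e) & P(c) | ~P(h))

Move each ¬ inward, flipping quantifiers it crosses:
  (exists c. forall e. (N(c,e) & P(c))) | (forall h. ~P(h))
All bound variables are already distinct, so no renaming is needed.
Pull the quantifiers to the front (each side's bound variable is not free in the other side):
  exists c. forall e. forall h. (N(c,e) & P(c) | ~P(h))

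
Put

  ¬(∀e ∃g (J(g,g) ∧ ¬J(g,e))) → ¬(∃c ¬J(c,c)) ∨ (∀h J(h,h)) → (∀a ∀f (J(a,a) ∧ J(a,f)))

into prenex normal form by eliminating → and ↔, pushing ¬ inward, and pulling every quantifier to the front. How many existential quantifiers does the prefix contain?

3

Eliminate → and ↔ using ¬ and ∨.
  ¬¬(∀e ∃g (J(g,g) ∧ ¬J(g,e))) ∨ ¬(¬(∃c ¬J(c,c)) ∨ (∀h J(h,h))) ∨ (∀a ∀f (J(a,a) ∧ J(a,f)))
Drive negations inward (¬∀x A ≡ ∃x ¬A, ¬∃x A ≡ ∀x ¬A, De Morgan for ∧/∨):
  (∀e ∃g (J(g,g) ∧ ¬J(g,e))) ∨ (∃c ¬J(c,c)) ∧ (∃h ¬J(h,h)) ∨ (∀a ∀f (J(a,a) ∧ J(a,f)))
All bound variables are already distinct, so no renaming is needed.
Extract every quantifier outward, since the variables are now distinct and don't occur free across branches:
  ∀e ∃g ∃c ∃h ∀a ∀f (J(g,g) ∧ ¬J(g,e) ∨ ¬J(c,c) ∧ ¬J(h,h) ∨ J(a,a) ∧ J(a,f))
The prefix is ∀e ∃g ∃c ∃h ∀a ∀f: 3 universal, 3 existential.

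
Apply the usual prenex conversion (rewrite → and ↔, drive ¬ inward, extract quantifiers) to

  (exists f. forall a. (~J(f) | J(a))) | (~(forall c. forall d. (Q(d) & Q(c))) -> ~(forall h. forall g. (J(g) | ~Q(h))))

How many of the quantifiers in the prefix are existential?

Rewrite implications/biconditionals: A → B as ¬A ∨ B.
  (exists f. forall a. (~J(f) | J(a))) | ~~(forall c. forall d. (Q(d) & Q(c))) | ~(forall h. forall g. (J(g) | ~Q(h)))
Move each ¬ inward, flipping quantifiers it crosses:
  (exists f. forall a. (~J(f) | J(a))) | (forall c. forall d. (Q(d) & Q(c))) | (exists h. exists g. (~J(g) & Q(h)))
Pull the quantifiers to the front (each side's bound variable is not free in the other side):
  exists f. forall a. forall c. forall d. exists h. exists g. (~J(f) | J(a) | Q(d) & Q(c) | ~J(g) & Q(h))
The prefix is exists f forall a forall c forall d exists h exists g: 3 universal, 3 existential.

3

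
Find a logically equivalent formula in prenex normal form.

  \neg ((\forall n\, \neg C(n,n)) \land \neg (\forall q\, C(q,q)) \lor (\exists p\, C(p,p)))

Push ¬ through the quantifiers and connectives to reach negation normal form:
  ((\exists n\, C(n,n)) \lor (\forall q\, C(q,q))) \land (\forall p\, \neg C(p,p))
Pull the quantifiers to the front (each side's bound variable is not free in the other side):
  \exists n\, \forall q\, \forall p\, ((C(n,n) \lor C(q,q)) \land \neg C(p,p))

\exists n\, \forall q\, \forall p\, ((C(n,n) \lor C(q,q)) \land \neg C(p,p))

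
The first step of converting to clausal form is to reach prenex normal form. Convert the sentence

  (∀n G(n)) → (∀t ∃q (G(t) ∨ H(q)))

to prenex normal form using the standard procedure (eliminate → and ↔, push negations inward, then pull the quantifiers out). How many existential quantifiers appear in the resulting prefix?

Rewrite implications/biconditionals: A → B as ¬A ∨ B.
  ¬(∀n G(n)) ∨ (∀t ∃q (G(t) ∨ H(q)))
Push ¬ through the quantifiers and connectives to reach negation normal form:
  (∃n ¬G(n)) ∨ (∀t ∃q (G(t) ∨ H(q)))
Pull the quantifiers to the front (each side's bound variable is not free in the other side):
  ∃n ∀t ∃q (¬G(n) ∨ G(t) ∨ H(q))
The prefix is ∃n ∀t ∃q: 1 universal, 2 existential.

2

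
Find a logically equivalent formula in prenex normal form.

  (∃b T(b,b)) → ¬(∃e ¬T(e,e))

Rewrite implications/biconditionals: A → B as ¬A ∨ B.
  ¬(∃b T(b,b)) ∨ ¬(∃e ¬T(e,e))
Drive negations inward (¬∀x A ≡ ∃x ¬A, ¬∃x A ≡ ∀x ¬A, De Morgan for ∧/∨):
  (∀b ¬T(b,b)) ∨ (∀e T(e,e))
All bound variables are already distinct, so no renaming is needed.
Pull the quantifiers to the front (each side's bound variable is not free in the other side):
  ∀b ∀e (¬T(b,b) ∨ T(e,e))

∀b ∀e (¬T(b,b) ∨ T(e,e))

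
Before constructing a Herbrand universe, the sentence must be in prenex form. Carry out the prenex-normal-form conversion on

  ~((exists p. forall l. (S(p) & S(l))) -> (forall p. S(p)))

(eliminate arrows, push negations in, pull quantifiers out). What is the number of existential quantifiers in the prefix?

2

First replace A → B with ¬A ∨ B.
  ~(~(exists p. forall l. (S(p) & S(l))) | (forall p. S(p)))
Push ¬ through the quantifiers and connectives to reach negation normal form:
  (exists p. forall l. (S(p) & S(l))) & (exists p. ~S(p))
Rename bound variables to avoid capture: p↦w1.
  (exists p. forall l. (S(p) & S(l))) & (exists w1. ~S(w1))
Extract every quantifier outward, since the variables are now distinct and don't occur free across branches:
  exists p. forall l. exists w1. (S(p) & S(l) & ~S(w1))
The prefix is exists p forall l exists w1: 1 universal, 2 existential.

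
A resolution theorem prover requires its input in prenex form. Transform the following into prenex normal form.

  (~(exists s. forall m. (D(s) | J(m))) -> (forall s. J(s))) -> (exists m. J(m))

forall s. exists m. exists z. exists y1. (~D(s) & ~J(m) & ~J(z) | J(y1))

Eliminate → and ↔ using ¬ and ∨.
  ~(~~(exists s. forall m. (D(s) | J(m))) | (forall s. J(s))) | (exists m. J(m))
Move each ¬ inward, flipping quantifiers it crosses:
  (forall s. exists m. (~D(s) & ~J(m))) & (exists s. ~J(s)) | (exists m. J(m))
Give each quantifier a distinct variable: s↦z, m↦y1.
  (forall s. exists m. (~D(s) & ~J(m))) & (exists z. ~J(z)) | (exists y1. J(y1))
Extract every quantifier outward, since the variables are now distinct and don't occur free across branches:
  forall s. exists m. exists z. exists y1. (~D(s) & ~J(m) & ~J(z) | J(y1))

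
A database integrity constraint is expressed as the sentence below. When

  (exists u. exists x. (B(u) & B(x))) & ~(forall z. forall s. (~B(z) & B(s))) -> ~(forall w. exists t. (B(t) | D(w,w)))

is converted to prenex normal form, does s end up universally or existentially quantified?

Eliminate → and ↔ using ¬ and ∨.
  ~((exists u. exists x. (B(u) & B(x))) & ~(forall z. forall s. (~B(z) & B(s)))) | ~(forall w. exists t. (B(t) | D(w,w)))
Push ¬ through the quantifiers and connectives to reach negation normal form:
  (forall u. forall x. (~B(u) | ~B(x))) | (forall z. forall s. (~B(z) & B(s))) | (exists w. forall t. (~B(t) & ~D(w,w)))
Finally move all quantifiers to the prefix:
  forall u. forall x. forall z. forall s. exists w. forall t. (~B(u) | ~B(x) | ~B(z) & B(s) | ~B(t) & ~D(w,w))
The quantifier forall s sits under an even number of negations (counting the antecedent side of each →), so it remains universal.

universal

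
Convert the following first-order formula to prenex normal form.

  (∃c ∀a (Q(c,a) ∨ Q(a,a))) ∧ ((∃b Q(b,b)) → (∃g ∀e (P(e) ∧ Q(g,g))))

∃c ∀a ∀b ∃g ∀e ((Q(c,a) ∨ Q(a,a)) ∧ (¬Q(b,b) ∨ P(e) ∧ Q(g,g)))

Rewrite implications/biconditionals: A → B as ¬A ∨ B.
  (∃c ∀a (Q(c,a) ∨ Q(a,a))) ∧ (¬(∃b Q(b,b)) ∨ (∃g ∀e (P(e) ∧ Q(g,g))))
Move each ¬ inward, flipping quantifiers it crosses:
  (∃c ∀a (Q(c,a) ∨ Q(a,a))) ∧ ((∀b ¬Q(b,b)) ∨ (∃g ∀e (P(e) ∧ Q(g,g))))
All bound variables are already distinct, so no renaming is needed.
Pull the quantifiers to the front (each side's bound variable is not free in the other side):
  ∃c ∀a ∀b ∃g ∀e ((Q(c,a) ∨ Q(a,a)) ∧ (¬Q(b,b) ∨ P(e) ∧ Q(g,g)))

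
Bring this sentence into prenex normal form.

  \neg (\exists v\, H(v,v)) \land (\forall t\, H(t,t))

Push ¬ through the quantifiers and connectives to reach negation normal form:
  (\forall v\, \neg H(v,v)) \land (\forall t\, H(t,t))
All bound variables are already distinct, so no renaming is needed.
Pull the quantifiers to the front (each side's bound variable is not free in the other side):
  \forall v\, \forall t\, (\neg H(v,v) \land H(t,t))

\forall v\, \forall t\, (\neg H(v,v) \land H(t,t))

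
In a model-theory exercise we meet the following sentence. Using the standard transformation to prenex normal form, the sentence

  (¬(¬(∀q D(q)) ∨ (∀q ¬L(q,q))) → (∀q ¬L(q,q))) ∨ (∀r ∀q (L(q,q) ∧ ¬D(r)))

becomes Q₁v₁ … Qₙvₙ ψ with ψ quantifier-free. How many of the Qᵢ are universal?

4

First replace A → B with ¬A ∨ B.
  ¬¬(¬(∀q D(q)) ∨ (∀q ¬L(q,q))) ∨ (∀q ¬L(q,q)) ∨ (∀r ∀q (L(q,q) ∧ ¬D(r)))
Push ¬ through the quantifiers and connectives to reach negation normal form:
  (∃q ¬D(q)) ∨ (∀q ¬L(q,q)) ∨ (∀q ¬L(q,q)) ∨ (∀r ∀q (L(q,q) ∧ ¬D(r)))
Give each quantifier a distinct variable: q↦u1, q↦w1, q↦w.
  (∃q ¬D(q)) ∨ (∀u1 ¬L(u1,u1)) ∨ (∀w1 ¬L(w1,w1)) ∨ (∀r ∀w (L(w,w) ∧ ¬D(r)))
Extract every quantifier outward, since the variables are now distinct and don't occur free across branches:
  ∃q ∀u1 ∀w1 ∀r ∀w (¬D(q) ∨ ¬L(u1,u1) ∨ ¬L(w1,w1) ∨ L(w,w) ∧ ¬D(r))
The prefix is ∃q ∀u1 ∀w1 ∀r ∀w: 4 universal, 1 existential.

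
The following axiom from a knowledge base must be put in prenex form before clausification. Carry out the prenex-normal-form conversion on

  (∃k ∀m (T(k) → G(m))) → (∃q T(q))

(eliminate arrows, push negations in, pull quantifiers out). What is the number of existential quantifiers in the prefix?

2

Eliminate → and ↔ using ¬ and ∨.
  ¬(∃k ∀m (¬T(k) ∨ G(m))) ∨ (∃q T(q))
Drive negations inward (¬∀x A ≡ ∃x ¬A, ¬∃x A ≡ ∀x ¬A, De Morgan for ∧/∨):
  (∀k ∃m (T(k) ∧ ¬G(m))) ∨ (∃q T(q))
All bound variables are already distinct, so no renaming is needed.
Pull the quantifiers to the front (each side's bound variable is not free in the other side):
  ∀k ∃m ∃q (T(k) ∧ ¬G(m) ∨ T(q))
The prefix is ∀k ∃m ∃q: 1 universal, 2 existential.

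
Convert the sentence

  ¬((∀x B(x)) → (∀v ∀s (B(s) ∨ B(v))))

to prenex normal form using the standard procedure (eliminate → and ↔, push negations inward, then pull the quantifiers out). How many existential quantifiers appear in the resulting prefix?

Eliminate → and ↔ using ¬ and ∨.
  ¬(¬(∀x B(x)) ∨ (∀v ∀s (B(s) ∨ B(v))))
Move each ¬ inward, flipping quantifiers it crosses:
  (∀x B(x)) ∧ (∃v ∃s (¬B(s) ∧ ¬B(v)))
Pull the quantifiers to the front (each side's bound variable is not free in the other side):
  ∀x ∃v ∃s (B(x) ∧ ¬B(s) ∧ ¬B(v))
The prefix is ∀x ∃v ∃s: 1 universal, 2 existential.

2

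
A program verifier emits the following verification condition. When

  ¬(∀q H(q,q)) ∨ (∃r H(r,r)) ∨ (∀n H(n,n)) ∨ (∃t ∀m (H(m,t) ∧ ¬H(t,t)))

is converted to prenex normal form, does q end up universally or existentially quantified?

Push ¬ through the quantifiers and connectives to reach negation normal form:
  (∃q ¬H(q,q)) ∨ (∃r H(r,r)) ∨ (∀n H(n,n)) ∨ (∃t ∀m (H(m,t) ∧ ¬H(t,t)))
Pull the quantifiers to the front (each side's bound variable is not free in the other side):
  ∃q ∃r ∀n ∃t ∀m (¬H(q,q) ∨ H(r,r) ∨ H(n,n) ∨ H(m,t) ∧ ¬H(t,t))
The quantifier ∀q sits under an odd number of negations, so it flips to ∃q.

existential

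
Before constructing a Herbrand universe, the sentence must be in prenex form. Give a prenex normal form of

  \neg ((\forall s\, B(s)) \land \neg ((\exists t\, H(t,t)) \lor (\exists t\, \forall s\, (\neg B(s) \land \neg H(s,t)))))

\exists s\, \exists t\, \exists z1\, \forall y1\, (\neg B(s) \lor H(t,t) \lor \neg B(y1) \land \neg H(y1,z1))

Move each ¬ inward, flipping quantifiers it crosses:
  (\exists s\, \neg B(s)) \lor (\exists t\, H(t,t)) \lor (\exists t\, \forall s\, (\neg B(s) \land \neg H(s,t)))
Standardize variables apart so no two quantifiers bind the same name: t↦z1, s↦y1.
  (\exists s\, \neg B(s)) \lor (\exists t\, H(t,t)) \lor (\exists z1\, \forall y1\, (\neg B(y1) \land \neg H(y1,z1)))
Extract every quantifier outward, since the variables are now distinct and don't occur free across branches:
  \exists s\, \exists t\, \exists z1\, \forall y1\, (\neg B(s) \lor H(t,t) \lor \neg B(y1) \land \neg H(y1,z1))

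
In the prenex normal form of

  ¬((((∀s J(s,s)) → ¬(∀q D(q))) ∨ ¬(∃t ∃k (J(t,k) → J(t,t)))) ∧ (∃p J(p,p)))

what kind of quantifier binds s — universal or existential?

universal

Rewrite implications/biconditionals: A → B as ¬A ∨ B.
  ¬((¬(∀s J(s,s)) ∨ ¬(∀q D(q)) ∨ ¬(∃t ∃k (¬J(t,k) ∨ J(t,t)))) ∧ (∃p J(p,p)))
Drive negations inward (¬∀x A ≡ ∃x ¬A, ¬∃x A ≡ ∀x ¬A, De Morgan for ∧/∨):
  (∀s J(s,s)) ∧ (∀q D(q)) ∧ (∃t ∃k (¬J(t,k) ∨ J(t,t))) ∨ (∀p ¬J(p,p))
All bound variables are already distinct, so no renaming is needed.
Pull the quantifiers to the front (each side's bound variable is not free in the other side):
  ∀s ∀q ∃t ∃k ∀p (J(s,s) ∧ D(q) ∧ (¬J(t,k) ∨ J(t,t)) ∨ ¬J(p,p))
The quantifier ∀s sits under an even number of negations (counting the antecedent side of each →), so it remains universal.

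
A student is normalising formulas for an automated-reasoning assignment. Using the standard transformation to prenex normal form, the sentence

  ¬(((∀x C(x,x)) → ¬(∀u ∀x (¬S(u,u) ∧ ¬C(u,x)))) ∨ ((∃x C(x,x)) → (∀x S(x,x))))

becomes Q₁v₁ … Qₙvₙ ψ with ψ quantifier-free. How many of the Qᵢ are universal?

3

First replace A → B with ¬A ∨ B.
  ¬(¬(∀x C(x,x)) ∨ ¬(∀u ∀x (¬S(u,u) ∧ ¬C(u,x))) ∨ ¬(∃x C(x,x)) ∨ (∀x S(x,x)))
Drive negations inward (¬∀x A ≡ ∃x ¬A, ¬∃x A ≡ ∀x ¬A, De Morgan for ∧/∨):
  (∀x C(x,x)) ∧ (∀u ∀x (¬S(u,u) ∧ ¬C(u,x))) ∧ (∃x C(x,x)) ∧ (∃x ¬S(x,x))
Give each quantifier a distinct variable: x↦c, x↦p, x↦r.
  (∀x C(x,x)) ∧ (∀u ∀c (¬S(u,u) ∧ ¬C(u,c))) ∧ (∃p C(p,p)) ∧ (∃r ¬S(r,r))
Pull the quantifiers to the front (each side's bound variable is not free in the other side):
  ∀x ∀u ∀c ∃p ∃r (C(x,x) ∧ ¬S(u,u) ∧ ¬C(u,c) ∧ C(p,p) ∧ ¬S(r,r))
The prefix is ∀x ∀u ∀c ∃p ∃r: 3 universal, 2 existential.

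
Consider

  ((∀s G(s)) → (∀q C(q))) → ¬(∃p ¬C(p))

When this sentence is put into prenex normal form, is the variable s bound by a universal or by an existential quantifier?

universal

Eliminate → and ↔ using ¬ and ∨.
  ¬(¬(∀s G(s)) ∨ (∀q C(q))) ∨ ¬(∃p ¬C(p))
Move each ¬ inward, flipping quantifiers it crosses:
  (∀s G(s)) ∧ (∃q ¬C(q)) ∨ (∀p C(p))
All bound variables are already distinct, so no renaming is needed.
Finally move all quantifiers to the prefix:
  ∀s ∃q ∀p (G(s) ∧ ¬C(q) ∨ C(p))
The quantifier ∀s sits under an even number of negations (counting the antecedent side of each →), so it remains universal.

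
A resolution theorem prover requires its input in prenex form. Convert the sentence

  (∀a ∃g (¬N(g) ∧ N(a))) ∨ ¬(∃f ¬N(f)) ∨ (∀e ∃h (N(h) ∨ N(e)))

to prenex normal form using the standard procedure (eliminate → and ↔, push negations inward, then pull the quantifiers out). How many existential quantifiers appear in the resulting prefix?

2

Drive negations inward (¬∀x A ≡ ∃x ¬A, ¬∃x A ≡ ∀x ¬A, De Morgan for ∧/∨):
  (∀a ∃g (¬N(g) ∧ N(a))) ∨ (∀f N(f)) ∨ (∀e ∃h (N(h) ∨ N(e)))
Pull the quantifiers to the front (each side's bound variable is not free in the other side):
  ∀a ∃g ∀f ∀e ∃h (¬N(g) ∧ N(a) ∨ N(f) ∨ N(h) ∨ N(e))
The prefix is ∀a ∃g ∀f ∀e ∃h: 3 universal, 2 existential.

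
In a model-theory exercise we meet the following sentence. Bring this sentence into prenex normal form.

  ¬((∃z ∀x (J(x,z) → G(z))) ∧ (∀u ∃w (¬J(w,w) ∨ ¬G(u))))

First replace A → B with ¬A ∨ B.
  ¬((∃z ∀x (¬J(x,z) ∨ G(z))) ∧ (∀u ∃w (¬J(w,w) ∨ ¬G(u))))
Move each ¬ inward, flipping quantifiers it crosses:
  (∀z ∃x (J(x,z) ∧ ¬G(z))) ∨ (∃u ∀w (J(w,w) ∧ G(u)))
Finally move all quantifiers to the prefix:
  ∀z ∃x ∃u ∀w (J(x,z) ∧ ¬G(z) ∨ J(w,w) ∧ G(u))

∀z ∃x ∃u ∀w (J(x,z) ∧ ¬G(z) ∨ J(w,w) ∧ G(u))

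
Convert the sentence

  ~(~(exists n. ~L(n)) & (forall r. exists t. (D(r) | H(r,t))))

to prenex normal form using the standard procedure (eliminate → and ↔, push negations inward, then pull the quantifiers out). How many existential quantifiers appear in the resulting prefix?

2

Push ¬ through the quantifiers and connectives to reach negation normal form:
  (exists n. ~L(n)) | (exists r. forall t. (~D(r) & ~H(r,t)))
All bound variables are already distinct, so no renaming is needed.
Finally move all quantifiers to the prefix:
  exists n. exists r. forall t. (~L(n) | ~D(r) & ~H(r,t))
The prefix is exists n exists r forall t: 1 universal, 2 existential.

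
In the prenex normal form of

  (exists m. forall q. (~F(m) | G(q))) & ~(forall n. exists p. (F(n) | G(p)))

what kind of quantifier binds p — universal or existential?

universal

Move each ¬ inward, flipping quantifiers it crosses:
  (exists m. forall q. (~F(m) | G(q))) & (exists n. forall p. (~F(n) & ~G(p)))
All bound variables are already distinct, so no renaming is needed.
Pull the quantifiers to the front (each side's bound variable is not free in the other side):
  exists m. forall q. exists n. forall p. ((~F(m) | G(q)) & ~F(n) & ~G(p))
The quantifier exists p sits under an odd number of negations, so it flips to forall p.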